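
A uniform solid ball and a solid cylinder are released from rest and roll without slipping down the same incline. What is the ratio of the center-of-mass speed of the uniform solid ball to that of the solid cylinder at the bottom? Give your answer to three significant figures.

v_ratio ≈ 1.04

Each satisfies Mgh = ½(1+k)Mv² with k = I/(MR²), so v ∝ 1/√(1+k).
For the uniform solid ball k = 0.4; for the solid cylinder k = 0.5.
v₁/v₂ = √((1+k₂)/(1+k₁)) = √(1.5/1.4) ≈ 1.04.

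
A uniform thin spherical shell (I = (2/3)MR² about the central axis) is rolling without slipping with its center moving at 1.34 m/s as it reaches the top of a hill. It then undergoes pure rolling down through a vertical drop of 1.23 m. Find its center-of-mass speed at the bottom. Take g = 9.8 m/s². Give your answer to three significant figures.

v ≈ 4.03 m/s

With I = (2/3)MR², the ratio k = I/(MR²) is 2/3.
Pure rolling means v = ωR; then KE = ½Mv² + ½I(v/R)² = ½(1+k)Mv² = (5/6)Mv².
Energy conservation: (5/6)Mv₀² + Mgh = (5/6)Mv², so v² = v₀² + 2gh/(1+k).
v = √(1.34² + 2×9.8×1.23/1.667) = √16.26 ≈ 4.03 m/s.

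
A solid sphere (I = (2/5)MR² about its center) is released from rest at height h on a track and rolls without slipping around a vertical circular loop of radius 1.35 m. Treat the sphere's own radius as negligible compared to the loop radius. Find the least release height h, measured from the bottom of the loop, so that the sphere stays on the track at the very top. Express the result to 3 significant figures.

Here I = (2/5)MR², so the shape factor k = I/(MR²) = 0.4.
At the top, contact is just lost when gravity alone supplies the centripetal force: Mg = Mv_top²/r, i.e. v_top² = gr.
With ω = v/R, the kinetic energy at speed v is ½(1+k)Mv² = (7/10)Mv².
Energy conservation from release (height h) to the top (height 2r): Mgh = Mg(2r) + (7/10)M·gr.
Thus h_min = 2r + (1+k)r/2 = r(2 + 1.4/2) = 1.35 × 2.7 ≈ 3.65 m.

h_min ≈ 3.65 m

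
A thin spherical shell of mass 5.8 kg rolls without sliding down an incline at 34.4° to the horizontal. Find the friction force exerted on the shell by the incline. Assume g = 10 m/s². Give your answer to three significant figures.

f ≈ 13.1 N

With I = (2/3)MR², the ratio k = I/(MR²) is 2/3.
Newton's second law down the slope: Mg sinθ − f = Ma. The torque equation fR = Iα (with α = a/R) gives f = kMa.
Combining, a = g sinθ/(1+k) and f = kMa = kMg sinθ/(1+k).
f = (2/3) × 5.8 × 10 × sin34.4° / 1.667 ≈ 13.1 N.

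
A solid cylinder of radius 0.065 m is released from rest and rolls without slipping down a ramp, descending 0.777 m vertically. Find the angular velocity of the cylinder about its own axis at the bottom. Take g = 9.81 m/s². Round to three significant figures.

ω ≈ 49.0 rad/s

Here I = (1/2)MR², so the shape factor k = I/(MR²) = 0.5.
Rolling without slipping gives ω = v/R, so the total kinetic energy is ½Mv² + ½Iω² = ½(1+k)Mv² = (3/4)Mv².
Energy conservation Mgh = ½(1+k)Mv² gives v = √(2gh/(1+k)) = √(2 × 9.81 × 0.777 / 1.5) = 3.188 m/s.
Then ω = v/R = 3.188 / 0.065 ≈ 49.0 rad/s.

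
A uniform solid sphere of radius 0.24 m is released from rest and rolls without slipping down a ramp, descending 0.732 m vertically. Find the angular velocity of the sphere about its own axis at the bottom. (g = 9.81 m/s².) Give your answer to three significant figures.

ω ≈ 13.3 rad/s

The moment of inertia is (2/5)MR², giving k ≡ I/(MR²) = 0.4.
The rolling condition ω = v/R makes the rotational term ½I(v/R)² = ½kMv², so KE_total = ½(1+k)Mv² = (7/10)Mv².
Energy conservation Mgh = ½(1+k)Mv² gives v = √(2gh/(1+k)) = √(2 × 9.81 × 0.732 / 1.4) = 3.203 m/s.
The angular speed follows from ω = v/R = 3.203/0.24 ≈ 13.3 rad/s.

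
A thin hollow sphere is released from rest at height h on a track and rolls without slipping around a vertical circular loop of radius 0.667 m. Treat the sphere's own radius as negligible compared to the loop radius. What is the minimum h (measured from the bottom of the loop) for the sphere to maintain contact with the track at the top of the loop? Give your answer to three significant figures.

For this body I = (2/3)MR², i.e. k = I/(MR²) = 2/3.
At the top of the loop, the minimum-contact condition is Mg = Mv_top²/r, so v_top² = gr.
With ω = v/R, the kinetic energy at speed v is ½(1+k)Mv² = (5/6)Mv².
Energy conservation from release (height h) to the top (height 2r): Mgh = Mg(2r) + (5/6)M·gr.
Thus h_min = 2r + (1+k)r/2 = r(2 + 1.667/2) = 0.667 × 2.833 ≈ 1.89 m.

h_min ≈ 1.89 m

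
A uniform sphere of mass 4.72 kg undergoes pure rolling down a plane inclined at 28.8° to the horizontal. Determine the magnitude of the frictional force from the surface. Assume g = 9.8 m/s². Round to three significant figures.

With I = (2/5)MR², the ratio k = I/(MR²) is 0.4.
Along the incline Mg sinθ − f = Ma, and torque about the center fR = Iα = kMR²(a/R) gives f = kMa.
Combining, a = g sinθ/(1+k) and f = kMa = kMg sinθ/(1+k).
f = 0.4 × 4.72 × 9.8 × sin28.8° / 1.4 ≈ 6.37 N.

f ≈ 6.37 N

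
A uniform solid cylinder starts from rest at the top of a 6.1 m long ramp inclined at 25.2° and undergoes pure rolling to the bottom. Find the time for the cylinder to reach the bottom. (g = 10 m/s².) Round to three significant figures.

Here I = (1/2)MR², so the shape factor k = I/(MR²) = 0.5.
Newton's second law down the slope: Mg sinθ − f = Ma. The torque equation fR = Iα (with α = a/R) gives f = kMa.
Hence a = g sinθ/(1+k) = 10×sin25.2°/1.5 = 2.839 m/s².
Starting from rest, L = ½at², so t = √(2L/a) = √(2×6.1/2.839) ≈ 2.07 s.

t ≈ 2.07 s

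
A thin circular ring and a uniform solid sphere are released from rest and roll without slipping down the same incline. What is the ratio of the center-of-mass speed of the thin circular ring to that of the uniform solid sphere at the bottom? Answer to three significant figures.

v_ratio ≈ 0.837

Each satisfies Mgh = ½(1+k)Mv² with k = I/(MR²), so v ∝ 1/√(1+k).
For the thin circular ring k = 1; for the uniform solid sphere k = 0.4.
v₁/v₂ = √((1+k₂)/(1+k₁)) = √(1.4/2) ≈ 0.837.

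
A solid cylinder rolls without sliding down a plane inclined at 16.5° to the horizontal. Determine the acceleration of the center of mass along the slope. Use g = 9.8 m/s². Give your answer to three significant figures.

a ≈ 1.86 m/s²

Here I = (1/2)MR², so the shape factor k = I/(MR²) = 0.5.
Along the incline Mg sinθ − f = Ma, and torque about the center fR = Iα = kMR²(a/R) gives f = kMa.
Eliminating f: Mg sinθ = (1+k)Ma, so a = g sinθ/(1+k) = 9.8 × sin16.5° / 1.5 ≈ 1.86 m/s².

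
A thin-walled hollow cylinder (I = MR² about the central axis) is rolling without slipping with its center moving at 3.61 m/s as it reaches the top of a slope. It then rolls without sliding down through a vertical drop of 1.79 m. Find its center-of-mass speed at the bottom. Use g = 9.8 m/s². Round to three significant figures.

With I = MR², the ratio k = I/(MR²) is 1.
The rolling condition ω = v/R makes the rotational term ½I(v/R)² = ½kMv², so KE_total = ½(1+k)Mv² = Mv².
Energy conservation: Mv₀² + Mgh = Mv², so v² = v₀² + 2gh/(1+k).
v = √(3.61² + 2×9.8×1.79/2) = √30.57 ≈ 5.53 m/s.

v ≈ 5.53 m/s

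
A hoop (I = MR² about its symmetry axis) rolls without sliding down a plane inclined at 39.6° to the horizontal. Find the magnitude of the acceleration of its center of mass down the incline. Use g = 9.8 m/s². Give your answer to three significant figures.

a ≈ 3.12 m/s²

For this body I = MR², i.e. k = I/(MR²) = 1.
Along the incline Mg sinθ − f = Ma, and torque about the center fR = Iα = kMR²(a/R) gives f = kMa.
Eliminating f: Mg sinθ = (1+k)Ma, so a = g sinθ/(1+k) = 9.8 × sin39.6° / 2 ≈ 3.12 m/s².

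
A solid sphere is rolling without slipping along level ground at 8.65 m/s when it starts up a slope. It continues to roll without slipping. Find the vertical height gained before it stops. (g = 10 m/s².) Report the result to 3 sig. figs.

h ≈ 5.24 m

Here I = (2/5)MR², so the shape factor k = I/(MR²) = 0.4.
Pure rolling means v = ωR; then KE = ½Mv² + ½I(v/R)² = ½(1+k)Mv² = (7/10)Mv².
At the top the kinetic energy is zero, so (7/10)Mv₀² = Mgh.
Thus h = (1+k)v₀²/(2g) = 1.4 × 8.65² / (2 × 10) ≈ 5.24 m.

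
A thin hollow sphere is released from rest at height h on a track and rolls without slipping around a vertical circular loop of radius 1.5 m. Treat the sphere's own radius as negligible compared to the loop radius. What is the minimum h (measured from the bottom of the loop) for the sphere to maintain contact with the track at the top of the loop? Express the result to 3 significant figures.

Here I = (2/3)MR², so the shape factor k = I/(MR²) = 2/3.
At the top, contact is just lost when gravity alone supplies the centripetal force: Mg = Mv_top²/r, i.e. v_top² = gr.
With ω = v/R, the kinetic energy at speed v is ½(1+k)Mv² = (5/6)Mv².
Energy conservation from release (height h) to the top (height 2r): Mgh = Mg(2r) + (5/6)M·gr.
Thus h_min = 2r + (1+k)r/2 = r(2 + 1.667/2) = 1.5 × 2.833 ≈ 4.25 m.

h_min ≈ 4.25 m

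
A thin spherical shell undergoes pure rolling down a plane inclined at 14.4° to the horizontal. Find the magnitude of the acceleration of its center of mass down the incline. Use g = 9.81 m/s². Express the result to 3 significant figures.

a ≈ 1.46 m/s²

The moment of inertia is (2/3)MR², giving k ≡ I/(MR²) = 2/3.
Newton's second law down the slope: Mg sinθ − f = Ma. The torque equation fR = Iα (with α = a/R) gives f = kMa.
Eliminating f: Mg sinθ = (1+k)Ma, so a = g sinθ/(1+k) = 9.81 × sin14.4° / 1.667 ≈ 1.46 m/s².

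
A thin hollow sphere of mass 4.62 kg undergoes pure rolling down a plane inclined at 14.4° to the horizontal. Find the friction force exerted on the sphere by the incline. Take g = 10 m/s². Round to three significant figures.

With I = (2/3)MR², the ratio k = I/(MR²) is 2/3.
Translational: Mg sinθ − f = Ma. Rotational about the CM: fR = Iα = kMRa, so f = kMa.
Combining, a = g sinθ/(1+k) and f = kMa = kMg sinθ/(1+k).
f = (2/3) × 4.62 × 10 × sin14.4° / 1.667 ≈ 4.60 N.

f ≈ 4.60 N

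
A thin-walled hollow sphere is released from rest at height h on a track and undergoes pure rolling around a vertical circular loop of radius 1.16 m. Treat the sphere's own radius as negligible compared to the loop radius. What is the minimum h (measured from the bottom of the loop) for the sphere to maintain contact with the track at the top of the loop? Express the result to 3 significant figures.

For this body I = (2/3)MR², i.e. k = I/(MR²) = 2/3.
At the top of the loop, the minimum-contact condition is Mg = Mv_top²/r, so v_top² = gr.
With ω = v/R, the kinetic energy at speed v is ½(1+k)Mv² = (5/6)Mv².
Energy conservation from release (height h) to the top (height 2r): Mgh = Mg(2r) + (5/6)M·gr.
Thus h_min = 2r + (1+k)r/2 = r(2 + 1.667/2) = 1.16 × 2.833 ≈ 3.29 m.

h_min ≈ 3.29 m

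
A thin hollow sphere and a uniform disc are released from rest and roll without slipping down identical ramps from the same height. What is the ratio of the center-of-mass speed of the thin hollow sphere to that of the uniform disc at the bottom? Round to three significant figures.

Each satisfies Mgh = ½(1+k)Mv² with k = I/(MR²), so v ∝ 1/√(1+k).
For the thin hollow sphere k = 2/3; for the uniform disc k = 0.5.
v₁/v₂ = √((1+k₂)/(1+k₁)) = √(1.5/1.667) ≈ 0.949.

v_ratio ≈ 0.949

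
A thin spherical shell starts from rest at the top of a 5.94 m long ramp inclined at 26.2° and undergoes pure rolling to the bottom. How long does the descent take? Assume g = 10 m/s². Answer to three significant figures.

t ≈ 2.12 s

With I = (2/3)MR², the ratio k = I/(MR²) is 2/3.
Translational: Mg sinθ − f = Ma. Rotational about the CM: fR = Iα = kMRa, so f = kMa.
Hence a = g sinθ/(1+k) = 10×sin26.2°/1.667 = 2.649 m/s².
With constant a from rest, t = √(2L/a) = √(2·5.94/2.649) ≈ 2.12 s.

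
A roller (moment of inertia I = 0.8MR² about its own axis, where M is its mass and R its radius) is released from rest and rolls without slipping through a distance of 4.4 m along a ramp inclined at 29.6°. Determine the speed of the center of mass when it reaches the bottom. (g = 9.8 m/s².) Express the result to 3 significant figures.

Here I = 0.8MR², so the shape factor k = I/(MR²) = 0.8.
Rolling without slipping gives ω = v/R, so the total kinetic energy is ½Mv² + ½Iω² = ½(1+k)Mv² = (9/10)Mv².
The vertical drop is h = L sinθ = 4.4 × sin29.6° = 2.173 m.
Energy conservation: Mgh = (9/10)Mv², so v = √(2gh/(1+k)) = √(2 × 9.8 × 2.173 / 1.8) ≈ 4.86 m/s.

v ≈ 4.86 m/s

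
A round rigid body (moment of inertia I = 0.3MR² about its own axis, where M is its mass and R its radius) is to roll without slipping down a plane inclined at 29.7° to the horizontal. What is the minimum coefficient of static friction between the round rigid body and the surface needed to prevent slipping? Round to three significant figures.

μ_min ≈ 0.132

Here I = 0.3MR², so the shape factor k = I/(MR²) = 0.3.
Translational: Mg sinθ − f = Ma. Rotational about the CM: fR = Iα = kMRa, so f = kMa.
These give a = g sinθ/(1+k) and the required friction f = kMg sinθ/(1+k).
The normal force is N = Mg cosθ, so μ_min = f/N = k tanθ/(1+k).
μ_min = 0.3 × tan29.7° / 1.3 ≈ 0.132.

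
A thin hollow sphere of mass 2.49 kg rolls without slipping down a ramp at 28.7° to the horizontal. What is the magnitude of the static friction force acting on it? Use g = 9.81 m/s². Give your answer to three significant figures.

f ≈ 4.69 N

For this body I = (2/3)MR², i.e. k = I/(MR²) = 2/3.
Newton's second law down the slope: Mg sinθ − f = Ma. The torque equation fR = Iα (with α = a/R) gives f = kMa.
Combining, a = g sinθ/(1+k) and f = kMa = kMg sinθ/(1+k).
f = (2/3) × 2.49 × 9.81 × sin28.7° / 1.667 ≈ 4.69 N.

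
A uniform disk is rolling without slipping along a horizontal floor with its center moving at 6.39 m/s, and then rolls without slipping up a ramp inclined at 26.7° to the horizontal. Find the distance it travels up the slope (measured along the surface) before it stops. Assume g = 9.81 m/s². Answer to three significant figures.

The moment of inertia is (1/2)MR², giving k ≡ I/(MR²) = 0.5.
Pure rolling means v = ωR; then KE = ½Mv² + ½I(v/R)² = ½(1+k)Mv² = (3/4)Mv².
Setting this equal to Mgh gives the vertical rise h = (1+k)v₀²/(2g) = 1.5×6.39²/(2×9.81) = 3.122 m.
The distance along the slope is d = h/sinθ = 3.122/sin26.7° ≈ 6.95 m.

d ≈ 6.95 m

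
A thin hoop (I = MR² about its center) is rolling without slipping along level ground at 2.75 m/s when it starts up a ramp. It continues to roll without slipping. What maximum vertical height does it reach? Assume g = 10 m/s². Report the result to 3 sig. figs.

Here I = MR², so the shape factor k = I/(MR²) = 1.
Rolling without slipping gives ω = v/R, so the total kinetic energy is ½Mv² + ½Iω² = ½(1+k)Mv² = Mv².
All of this converts to potential energy at the highest point: Mv₀² = Mgh.
Thus h = (1+k)v₀²/(2g) = 2 × 2.75² / (2 × 10) ≈ 0.756 m.

h ≈ 0.756 m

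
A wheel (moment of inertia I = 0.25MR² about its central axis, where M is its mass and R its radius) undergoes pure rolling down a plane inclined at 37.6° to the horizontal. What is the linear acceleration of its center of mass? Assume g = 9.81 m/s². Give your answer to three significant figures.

a ≈ 4.79 m/s²

The moment of inertia is 0.25MR², giving k ≡ I/(MR²) = 0.25.
Newton's second law down the slope: Mg sinθ − f = Ma. The torque equation fR = Iα (with α = a/R) gives f = kMa.
Eliminating f: Mg sinθ = (1+k)Ma, so a = g sinθ/(1+k) = 9.81 × sin37.6° / 1.25 ≈ 4.79 m/s².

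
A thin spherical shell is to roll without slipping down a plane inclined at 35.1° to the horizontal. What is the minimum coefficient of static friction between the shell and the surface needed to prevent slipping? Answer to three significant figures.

The moment of inertia is (2/3)MR², giving k ≡ I/(MR²) = 2/3.
Newton's second law down the slope: Mg sinθ − f = Ma. The torque equation fR = Iα (with α = a/R) gives f = kMa.
These give a = g sinθ/(1+k) and the required friction f = kMg sinθ/(1+k).
With N = Mg cosθ, the no-slip condition f ≤ μN gives μ_min = f/N = k tanθ/(1+k).
μ_min = (2/3) × tan35.1° / 1.667 ≈ 0.281.

μ_min ≈ 0.281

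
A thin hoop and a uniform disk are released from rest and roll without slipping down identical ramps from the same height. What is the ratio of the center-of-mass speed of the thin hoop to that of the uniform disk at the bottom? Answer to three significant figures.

v_ratio ≈ 0.866

Each satisfies Mgh = ½(1+k)Mv² with k = I/(MR²), so v ∝ 1/√(1+k).
For the thin hoop k = 1; for the uniform disk k = 0.5.
v₁/v₂ = √((1+k₂)/(1+k₁)) = √(1.5/2) ≈ 0.866.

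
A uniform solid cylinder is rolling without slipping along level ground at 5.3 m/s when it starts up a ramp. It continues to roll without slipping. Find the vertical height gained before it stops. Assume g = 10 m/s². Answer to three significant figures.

For this body I = (1/2)MR², i.e. k = I/(MR²) = 0.5.
Since it rolls without slipping, ω = v/R and KE = ½Mv² + ½Iω² = ½(1+k)Mv² = (3/4)Mv².
At the top the kinetic energy is zero, so (3/4)Mv₀² = Mgh.
Thus h = (1+k)v₀²/(2g) = 1.5 × 5.3² / (2 × 10) ≈ 2.11 m.

h ≈ 2.11 m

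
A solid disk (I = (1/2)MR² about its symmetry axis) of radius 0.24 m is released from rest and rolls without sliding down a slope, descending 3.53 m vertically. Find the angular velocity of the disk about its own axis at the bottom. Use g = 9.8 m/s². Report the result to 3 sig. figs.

ω ≈ 28.3 rad/s

The moment of inertia is (1/2)MR², giving k ≡ I/(MR²) = 0.5.
Pure rolling means v = ωR; then KE = ½Mv² + ½I(v/R)² = ½(1+k)Mv² = (3/4)Mv².
Energy conservation Mgh = ½(1+k)Mv² gives v = √(2gh/(1+k)) = √(2 × 9.8 × 3.53 / 1.5) = 6.792 m/s.
Then ω = v/R = 6.792 / 0.24 ≈ 28.3 rad/s.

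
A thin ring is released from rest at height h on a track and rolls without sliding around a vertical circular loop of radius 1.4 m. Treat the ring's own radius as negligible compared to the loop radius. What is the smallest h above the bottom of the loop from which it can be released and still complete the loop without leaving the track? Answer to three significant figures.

With I = MR², the ratio k = I/(MR²) is 1.
At the top, contact is just lost when gravity alone supplies the centripetal force: Mg = Mv_top²/r, i.e. v_top² = gr.
With ω = v/R, the kinetic energy at speed v is ½(1+k)Mv² = Mv².
Energy conservation from release (height h) to the top (height 2r): Mgh = Mg(2r) + M·gr.
Thus h_min = 2r + (1+k)r/2 = r(2 + 2/2) = 1.4 × 3 ≈ 4.20 m.

h_min ≈ 4.20 m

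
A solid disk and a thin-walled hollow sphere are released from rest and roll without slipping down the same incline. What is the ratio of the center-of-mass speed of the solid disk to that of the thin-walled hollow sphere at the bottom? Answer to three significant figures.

Each satisfies Mgh = ½(1+k)Mv² with k = I/(MR²), so v ∝ 1/√(1+k).
For the solid disk k = 0.5; for the thin-walled hollow sphere k = 2/3.
v₁/v₂ = √((1+k₂)/(1+k₁)) = √(1.667/1.5) ≈ 1.05.

v_ratio ≈ 1.05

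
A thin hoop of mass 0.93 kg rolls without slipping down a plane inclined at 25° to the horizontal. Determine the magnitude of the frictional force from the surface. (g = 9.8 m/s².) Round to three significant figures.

Here I = MR², so the shape factor k = I/(MR²) = 1.
Along the incline Mg sinθ − f = Ma, and torque about the center fR = Iα = kMR²(a/R) gives f = kMa.
Combining, a = g sinθ/(1+k) and f = kMa = kMg sinθ/(1+k).
f = 1 × 0.93 × 9.8 × sin25° / 2 ≈ 1.93 N.

f ≈ 1.93 N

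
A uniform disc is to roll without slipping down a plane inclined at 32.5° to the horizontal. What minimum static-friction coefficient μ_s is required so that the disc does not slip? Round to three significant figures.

For this body I = (1/2)MR², i.e. k = I/(MR²) = 0.5.
Translational: Mg sinθ − f = Ma. Rotational about the CM: fR = Iα = kMRa, so f = kMa.
These give a = g sinθ/(1+k) and the required friction f = kMg sinθ/(1+k).
With N = Mg cosθ, the no-slip condition f ≤ μN gives μ_min = f/N = k tanθ/(1+k).
μ_min = 0.5 × tan32.5° / 1.5 ≈ 0.212.

μ_min ≈ 0.212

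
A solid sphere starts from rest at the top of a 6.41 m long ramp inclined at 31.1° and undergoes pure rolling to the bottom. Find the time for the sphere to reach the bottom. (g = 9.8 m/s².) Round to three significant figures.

t ≈ 1.88 s

Here I = (2/5)MR², so the shape factor k = I/(MR²) = 0.4.
Along the incline Mg sinθ − f = Ma, and torque about the center fR = Iα = kMR²(a/R) gives f = kMa.
Hence a = g sinθ/(1+k) = 9.8×sin31.1°/1.4 = 3.616 m/s².
Starting from rest, L = ½at², so t = √(2L/a) = √(2×6.41/3.616) ≈ 1.88 s.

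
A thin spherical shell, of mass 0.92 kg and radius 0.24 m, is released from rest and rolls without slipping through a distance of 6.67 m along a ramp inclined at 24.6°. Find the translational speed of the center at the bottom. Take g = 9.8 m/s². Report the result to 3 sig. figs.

v ≈ 5.71 m/s

For this body I = (2/3)MR², i.e. k = I/(MR²) = 2/3.
Rolling without slipping gives ω = v/R, so the total kinetic energy is ½Mv² + ½Iω² = ½(1+k)Mv² = (5/6)Mv².
The vertical drop is h = L sinθ = 6.67 × sin24.6° = 2.777 m.
Energy conservation: Mgh = (5/6)Mv², so v = √(2gh/(1+k)) = √(2 × 9.8 × 2.777 / 1.667) ≈ 5.71 m/s.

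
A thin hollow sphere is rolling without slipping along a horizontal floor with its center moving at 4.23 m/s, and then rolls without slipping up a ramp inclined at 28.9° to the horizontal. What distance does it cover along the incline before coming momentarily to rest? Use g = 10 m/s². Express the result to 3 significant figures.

The moment of inertia is (2/3)MR², giving k ≡ I/(MR²) = 2/3.
The rolling condition ω = v/R makes the rotational term ½I(v/R)² = ½kMv², so KE_total = ½(1+k)Mv² = (5/6)Mv².
Setting this equal to Mgh gives the vertical rise h = (1+k)v₀²/(2g) = 1.667×4.23²/(2×10) = 1.491 m.
Along the incline, d = h/sinθ = 1.491/sin28.9° ≈ 3.09 m.

d ≈ 3.09 m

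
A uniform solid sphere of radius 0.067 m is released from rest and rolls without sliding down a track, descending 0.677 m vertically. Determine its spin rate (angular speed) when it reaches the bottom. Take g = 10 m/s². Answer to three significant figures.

ω ≈ 46.4 rad/s

For this body I = (2/5)MR², i.e. k = I/(MR²) = 0.4.
Since it rolls without slipping, ω = v/R and KE = ½Mv² + ½Iω² = ½(1+k)Mv² = (7/10)Mv².
Energy conservation Mgh = ½(1+k)Mv² gives v = √(2gh/(1+k)) = √(2 × 10 × 0.677 / 1.4) = 3.11 m/s.
The angular speed follows from ω = v/R = 3.11/0.067 ≈ 46.4 rad/s.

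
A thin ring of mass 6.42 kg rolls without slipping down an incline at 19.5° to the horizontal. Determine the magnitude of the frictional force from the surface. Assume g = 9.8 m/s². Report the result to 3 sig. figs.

f ≈ 10.5 N

The moment of inertia is MR², giving k ≡ I/(MR²) = 1.
Newton's second law down the slope: Mg sinθ − f = Ma. The torque equation fR = Iα (with α = a/R) gives f = kMa.
Combining, a = g sinθ/(1+k) and f = kMa = kMg sinθ/(1+k).
f = 1 × 6.42 × 9.8 × sin19.5° / 2 ≈ 10.5 N.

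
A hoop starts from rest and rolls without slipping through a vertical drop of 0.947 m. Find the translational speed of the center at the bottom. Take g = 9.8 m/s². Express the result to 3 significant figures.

For this body I = MR², i.e. k = I/(MR²) = 1.
The rolling condition ω = v/R makes the rotational term ½I(v/R)² = ½kMv², so KE_total = ½(1+k)Mv² = Mv².
Energy conservation: Mgh = Mv², so v = √(2gh/(1+k)) = √(2 × 9.8 × 0.947 / 2) ≈ 3.05 m/s.

v ≈ 3.05 m/s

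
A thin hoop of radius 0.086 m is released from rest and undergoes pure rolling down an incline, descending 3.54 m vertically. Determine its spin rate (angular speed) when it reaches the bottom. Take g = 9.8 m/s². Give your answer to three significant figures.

ω ≈ 68.5 rad/s

For this body I = MR², i.e. k = I/(MR²) = 1.
The rolling condition ω = v/R makes the rotational term ½I(v/R)² = ½kMv², so KE_total = ½(1+k)Mv² = Mv².
Energy conservation Mgh = ½(1+k)Mv² gives v = √(2gh/(1+k)) = √(2 × 9.8 × 3.54 / 2) = 5.89 m/s.
The angular speed follows from ω = v/R = 5.89/0.086 ≈ 68.5 rad/s.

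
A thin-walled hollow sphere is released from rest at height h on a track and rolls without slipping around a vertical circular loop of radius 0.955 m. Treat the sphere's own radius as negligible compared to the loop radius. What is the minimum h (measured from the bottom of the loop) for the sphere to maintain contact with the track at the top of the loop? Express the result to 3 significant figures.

h_min ≈ 2.71 m

Here I = (2/3)MR², so the shape factor k = I/(MR²) = 2/3.
At the top, contact is just lost when gravity alone supplies the centripetal force: Mg = Mv_top²/r, i.e. v_top² = gr.
With ω = v/R, the kinetic energy at speed v is ½(1+k)Mv² = (5/6)Mv².
Energy conservation from release (height h) to the top (height 2r): Mgh = Mg(2r) + (5/6)M·gr.
Thus h_min = 2r + (1+k)r/2 = r(2 + 1.667/2) = 0.955 × 2.833 ≈ 2.71 m.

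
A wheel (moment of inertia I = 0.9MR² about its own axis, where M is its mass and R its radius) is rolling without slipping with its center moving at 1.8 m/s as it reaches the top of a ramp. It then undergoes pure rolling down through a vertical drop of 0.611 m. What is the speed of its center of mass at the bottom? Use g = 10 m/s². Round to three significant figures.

With I = 0.9MR², the ratio k = I/(MR²) is 0.9.
Rolling without slipping gives ω = v/R, so the total kinetic energy is ½Mv² + ½Iω² = ½(1+k)Mv² = (19/20)Mv².
Conserving energy between top and bottom: (19/20)Mv² = (19/20)Mv₀² + Mgh, hence v² = v₀² + 2gh/(1+k).
v = √(1.8² + 2×10×0.611/1.9) = √9.672 ≈ 3.11 m/s.

v ≈ 3.11 m/s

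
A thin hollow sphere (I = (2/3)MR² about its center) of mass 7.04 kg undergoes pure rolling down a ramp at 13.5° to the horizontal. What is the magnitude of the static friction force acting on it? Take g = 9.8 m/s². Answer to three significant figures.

With I = (2/3)MR², the ratio k = I/(MR²) is 2/3.
Translational: Mg sinθ − f = Ma. Rotational about the CM: fR = Iα = kMRa, so f = kMa.
Combining, a = g sinθ/(1+k) and f = kMa = kMg sinθ/(1+k).
f = (2/3) × 7.04 × 9.8 × sin13.5° / 1.667 ≈ 6.44 N.

f ≈ 6.44 N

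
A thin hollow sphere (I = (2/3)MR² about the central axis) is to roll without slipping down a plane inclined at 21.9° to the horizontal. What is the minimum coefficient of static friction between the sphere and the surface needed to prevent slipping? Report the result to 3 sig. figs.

For this body I = (2/3)MR², i.e. k = I/(MR²) = 2/3.
Translational: Mg sinθ − f = Ma. Rotational about the CM: fR = Iα = kMRa, so f = kMa.
These give a = g sinθ/(1+k) and the required friction f = kMg sinθ/(1+k).
With N = Mg cosθ, the no-slip condition f ≤ μN gives μ_min = f/N = k tanθ/(1+k).
μ_min = (2/3) × tan21.9° / 1.667 ≈ 0.161.

μ_min ≈ 0.161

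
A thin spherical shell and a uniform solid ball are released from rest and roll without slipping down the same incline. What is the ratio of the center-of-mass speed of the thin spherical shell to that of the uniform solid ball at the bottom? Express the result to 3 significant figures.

v_ratio ≈ 0.917

Each satisfies Mgh = ½(1+k)Mv² with k = I/(MR²), so v ∝ 1/√(1+k).
For the thin spherical shell k = 2/3; for the uniform solid ball k = 0.4.
v₁/v₂ = √((1+k₂)/(1+k₁)) = √(1.4/1.667) ≈ 0.917.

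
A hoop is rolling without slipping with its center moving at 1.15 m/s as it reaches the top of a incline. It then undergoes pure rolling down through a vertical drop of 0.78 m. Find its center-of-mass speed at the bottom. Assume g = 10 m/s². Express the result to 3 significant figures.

v ≈ 3.02 m/s

With I = MR², the ratio k = I/(MR²) is 1.
Rolling without slipping gives ω = v/R, so the total kinetic energy is ½Mv² + ½Iω² = ½(1+k)Mv² = Mv².
Conserving energy between top and bottom: Mv² = Mv₀² + Mgh, hence v² = v₀² + 2gh/(1+k).
v = √(1.15² + 2×10×0.78/2) = √9.123 ≈ 3.02 m/s.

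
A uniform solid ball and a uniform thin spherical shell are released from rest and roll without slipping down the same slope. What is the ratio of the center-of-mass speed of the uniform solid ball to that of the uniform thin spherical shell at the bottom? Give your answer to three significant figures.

Each satisfies Mgh = ½(1+k)Mv² with k = I/(MR²), so v ∝ 1/√(1+k).
For the uniform solid ball k = 0.4; for the uniform thin spherical shell k = 2/3.
v₁/v₂ = √((1+k₂)/(1+k₁)) = √(1.667/1.4) ≈ 1.09.

v_ratio ≈ 1.09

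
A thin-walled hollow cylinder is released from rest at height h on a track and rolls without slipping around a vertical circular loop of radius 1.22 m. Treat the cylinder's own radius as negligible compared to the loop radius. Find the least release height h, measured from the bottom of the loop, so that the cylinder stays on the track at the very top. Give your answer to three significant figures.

The moment of inertia is MR², giving k ≡ I/(MR²) = 1.
At the top of the loop, the minimum-contact condition is Mg = Mv_top²/r, so v_top² = gr.
With ω = v/R, the kinetic energy at speed v is ½(1+k)Mv² = Mv².
Energy conservation from release (height h) to the top (height 2r): Mgh = Mg(2r) + M·gr.
Thus h_min = 2r + (1+k)r/2 = r(2 + 2/2) = 1.22 × 3 ≈ 3.66 m.

h_min ≈ 3.66 m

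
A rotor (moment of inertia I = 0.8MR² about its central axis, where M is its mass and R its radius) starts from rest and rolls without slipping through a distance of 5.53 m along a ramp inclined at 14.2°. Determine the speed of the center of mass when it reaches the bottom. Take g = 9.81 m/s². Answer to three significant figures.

v ≈ 3.85 m/s

With I = 0.8MR², the ratio k = I/(MR²) is 0.8.
Rolling without slipping gives ω = v/R, so the total kinetic energy is ½Mv² + ½Iω² = ½(1+k)Mv² = (9/10)Mv².
The vertical drop is h = L sinθ = 5.53 × sin14.2° = 1.357 m.
Energy conservation: Mgh = (9/10)Mv², so v = √(2gh/(1+k)) = √(2 × 9.81 × 1.357 / 1.8) ≈ 3.85 m/s.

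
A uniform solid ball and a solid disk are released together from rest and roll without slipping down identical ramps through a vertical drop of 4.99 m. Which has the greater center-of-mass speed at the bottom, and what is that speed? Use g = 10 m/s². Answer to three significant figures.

For rolling without slipping, Mgh = ½(1+k)Mv² where k = I/(MR²), so v = √(2gh/(1+k)).
Uniform solid ball: k = 0.4, giving v = √(2×10×4.99/1.4) = 8.443 m/s.
Solid disk: k = 0.5, giving v = √(2×10×4.99/1.5) = 8.157 m/s.
The smaller k wins: the uniform solid ball, at ≈ 8.44 m/s.

the uniform solid ball, at v ≈ 8.44 m/s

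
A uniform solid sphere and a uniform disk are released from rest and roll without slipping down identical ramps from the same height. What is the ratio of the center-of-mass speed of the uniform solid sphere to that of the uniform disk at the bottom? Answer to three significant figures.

v_ratio ≈ 1.04

Each satisfies Mgh = ½(1+k)Mv² with k = I/(MR²), so v ∝ 1/√(1+k).
For the uniform solid sphere k = 0.4; for the uniform disk k = 0.5.
v₁/v₂ = √((1+k₂)/(1+k₁)) = √(1.5/1.4) ≈ 1.04.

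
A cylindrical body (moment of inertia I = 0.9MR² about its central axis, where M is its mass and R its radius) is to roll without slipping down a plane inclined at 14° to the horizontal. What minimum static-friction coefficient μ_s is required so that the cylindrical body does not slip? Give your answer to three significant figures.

μ_min ≈ 0.118

For this body I = 0.9MR², i.e. k = I/(MR²) = 0.9.
Newton's second law down the slope: Mg sinθ − f = Ma. The torque equation fR = Iα (with α = a/R) gives f = kMa.
These give a = g sinθ/(1+k) and the required friction f = kMg sinθ/(1+k).
The normal force is N = Mg cosθ, so μ_min = f/N = k tanθ/(1+k).
μ_min = 0.9 × tan14° / 1.9 ≈ 0.118.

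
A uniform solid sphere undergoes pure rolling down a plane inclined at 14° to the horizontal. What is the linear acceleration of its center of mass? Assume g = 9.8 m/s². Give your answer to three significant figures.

a ≈ 1.69 m/s²

For this body I = (2/5)MR², i.e. k = I/(MR²) = 0.4.
Translational: Mg sinθ − f = Ma. Rotational about the CM: fR = Iα = kMRa, so f = kMa.
Eliminating f: Mg sinθ = (1+k)Ma, so a = g sinθ/(1+k) = 9.8 × sin14° / 1.4 ≈ 1.69 m/s².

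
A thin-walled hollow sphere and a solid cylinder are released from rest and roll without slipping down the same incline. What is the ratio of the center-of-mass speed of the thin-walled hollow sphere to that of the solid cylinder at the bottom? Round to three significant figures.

Each satisfies Mgh = ½(1+k)Mv² with k = I/(MR²), so v ∝ 1/√(1+k).
For the thin-walled hollow sphere k = 2/3; for the solid cylinder k = 0.5.
v₁/v₂ = √((1+k₂)/(1+k₁)) = √(1.5/1.667) ≈ 0.949.

v_ratio ≈ 0.949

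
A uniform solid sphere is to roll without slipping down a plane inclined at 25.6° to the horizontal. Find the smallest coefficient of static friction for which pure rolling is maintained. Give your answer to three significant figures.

μ_min ≈ 0.137

For this body I = (2/5)MR², i.e. k = I/(MR²) = 0.4.
Translational: Mg sinθ − f = Ma. Rotational about the CM: fR = Iα = kMRa, so f = kMa.
These give a = g sinθ/(1+k) and the required friction f = kMg sinθ/(1+k).
The normal force is N = Mg cosθ, so μ_min = f/N = k tanθ/(1+k).
μ_min = 0.4 × tan25.6° / 1.4 ≈ 0.137.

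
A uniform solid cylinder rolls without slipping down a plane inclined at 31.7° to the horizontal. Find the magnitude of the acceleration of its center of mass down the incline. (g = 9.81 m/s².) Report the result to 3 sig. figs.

a ≈ 3.44 m/s²

The moment of inertia is (1/2)MR², giving k ≡ I/(MR²) = 0.5.
Newton's second law down the slope: Mg sinθ − f = Ma. The torque equation fR = Iα (with α = a/R) gives f = kMa.
Eliminating f: Mg sinθ = (1+k)Ma, so a = g sinθ/(1+k) = 9.81 × sin31.7° / 1.5 ≈ 3.44 m/s².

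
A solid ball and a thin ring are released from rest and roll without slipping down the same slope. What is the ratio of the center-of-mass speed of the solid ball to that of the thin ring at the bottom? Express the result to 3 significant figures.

Each satisfies Mgh = ½(1+k)Mv² with k = I/(MR²), so v ∝ 1/√(1+k).
For the solid ball k = 0.4; for the thin ring k = 1.
v₁/v₂ = √((1+k₂)/(1+k₁)) = √(2/1.4) ≈ 1.20.

v_ratio ≈ 1.20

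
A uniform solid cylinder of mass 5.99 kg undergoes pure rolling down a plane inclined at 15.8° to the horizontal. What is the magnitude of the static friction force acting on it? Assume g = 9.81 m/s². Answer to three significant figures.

The moment of inertia is (1/2)MR², giving k ≡ I/(MR²) = 0.5.
Along the incline Mg sinθ − f = Ma, and torque about the center fR = Iα = kMR²(a/R) gives f = kMa.
Combining, a = g sinθ/(1+k) and f = kMa = kMg sinθ/(1+k).
f = 0.5 × 5.99 × 9.81 × sin15.8° / 1.5 ≈ 5.33 N.

f ≈ 5.33 N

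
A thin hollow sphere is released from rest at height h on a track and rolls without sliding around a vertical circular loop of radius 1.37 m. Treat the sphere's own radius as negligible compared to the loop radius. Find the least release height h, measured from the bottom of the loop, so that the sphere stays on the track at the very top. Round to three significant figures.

For this body I = (2/3)MR², i.e. k = I/(MR²) = 2/3.
At the top, contact is just lost when gravity alone supplies the centripetal force: Mg = Mv_top²/r, i.e. v_top² = gr.
With ω = v/R, the kinetic energy at speed v is ½(1+k)Mv² = (5/6)Mv².
Energy conservation from release (height h) to the top (height 2r): Mgh = Mg(2r) + (5/6)M·gr.
Thus h_min = 2r + (1+k)r/2 = r(2 + 1.667/2) = 1.37 × 2.833 ≈ 3.88 m.

h_min ≈ 3.88 m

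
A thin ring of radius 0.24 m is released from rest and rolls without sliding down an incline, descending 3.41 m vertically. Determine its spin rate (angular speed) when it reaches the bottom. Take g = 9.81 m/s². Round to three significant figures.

ω ≈ 24.1 rad/s

The moment of inertia is MR², giving k ≡ I/(MR²) = 1.
Pure rolling means v = ωR; then KE = ½Mv² + ½I(v/R)² = ½(1+k)Mv² = Mv².
Energy conservation Mgh = ½(1+k)Mv² gives v = √(2gh/(1+k)) = √(2 × 9.81 × 3.41 / 2) = 5.784 m/s.
The angular speed follows from ω = v/R = 5.784/0.24 ≈ 24.1 rad/s.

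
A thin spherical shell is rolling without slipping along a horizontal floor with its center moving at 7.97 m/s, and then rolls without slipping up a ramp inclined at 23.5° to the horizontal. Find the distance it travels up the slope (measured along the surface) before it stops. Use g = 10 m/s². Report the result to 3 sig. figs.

The moment of inertia is (2/3)MR², giving k ≡ I/(MR²) = 2/3.
Rolling without slipping gives ω = v/R, so the total kinetic energy is ½Mv² + ½Iω² = ½(1+k)Mv² = (5/6)Mv².
Setting this equal to Mgh gives the vertical rise h = (1+k)v₀²/(2g) = 1.667×7.97²/(2×10) = 5.293 m.
Along the incline, d = h/sinθ = 5.293/sin23.5° ≈ 13.3 m.

d ≈ 13.3 m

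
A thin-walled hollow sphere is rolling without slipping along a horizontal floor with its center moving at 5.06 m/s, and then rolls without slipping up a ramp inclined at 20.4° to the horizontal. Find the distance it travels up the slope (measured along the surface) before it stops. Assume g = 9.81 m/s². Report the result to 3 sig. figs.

Here I = (2/3)MR², so the shape factor k = I/(MR²) = 2/3.
Pure rolling means v = ωR; then KE = ½Mv² + ½I(v/R)² = ½(1+k)Mv² = (5/6)Mv².
Setting this equal to Mgh gives the vertical rise h = (1+k)v₀²/(2g) = 1.667×5.06²/(2×9.81) = 2.175 m.
The distance along the slope is d = h/sinθ = 2.175/sin20.4° ≈ 6.24 m.

d ≈ 6.24 m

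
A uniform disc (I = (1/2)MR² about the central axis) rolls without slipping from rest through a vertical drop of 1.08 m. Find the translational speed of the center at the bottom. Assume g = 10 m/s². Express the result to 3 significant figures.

v ≈ 3.79 m/s

Here I = (1/2)MR², so the shape factor k = I/(MR²) = 0.5.
Rolling without slipping gives ω = v/R, so the total kinetic energy is ½Mv² + ½Iω² = ½(1+k)Mv² = (3/4)Mv².
Setting Mgh = (3/4)Mv² gives v = √(2gh/(1+k)) = √(2·10·1.08/1.5) ≈ 3.79 m/s.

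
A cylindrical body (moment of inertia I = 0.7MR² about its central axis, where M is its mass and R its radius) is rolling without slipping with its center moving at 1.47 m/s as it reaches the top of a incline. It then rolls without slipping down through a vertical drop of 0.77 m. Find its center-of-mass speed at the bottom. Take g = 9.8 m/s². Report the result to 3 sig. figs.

v ≈ 3.32 m/s

With I = 0.7MR², the ratio k = I/(MR²) is 0.7.
Rolling without slipping gives ω = v/R, so the total kinetic energy is ½Mv² + ½Iω² = ½(1+k)Mv² = (17/20)Mv².
Conserving energy between top and bottom: (17/20)Mv² = (17/20)Mv₀² + Mgh, hence v² = v₀² + 2gh/(1+k).
v = √(1.47² + 2×9.8×0.77/1.7) = √11.04 ≈ 3.32 m/s.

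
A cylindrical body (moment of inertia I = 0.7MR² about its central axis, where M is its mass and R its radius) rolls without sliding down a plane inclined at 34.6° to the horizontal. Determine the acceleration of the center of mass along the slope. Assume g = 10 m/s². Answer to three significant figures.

a ≈ 3.34 m/s²

The moment of inertia is 0.7MR², giving k ≡ I/(MR²) = 0.7.
Newton's second law down the slope: Mg sinθ − f = Ma. The torque equation fR = Iα (with α = a/R) gives f = kMa.
Eliminating f: Mg sinθ = (1+k)Ma, so a = g sinθ/(1+k) = 10 × sin34.6° / 1.7 ≈ 3.34 m/s².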